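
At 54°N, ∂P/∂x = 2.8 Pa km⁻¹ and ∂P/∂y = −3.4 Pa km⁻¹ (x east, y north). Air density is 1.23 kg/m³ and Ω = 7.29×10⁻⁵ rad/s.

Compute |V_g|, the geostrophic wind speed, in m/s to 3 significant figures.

30.4 m/s

Coriolis parameter at 54°N:
f = 2Ω sin φ = 2 × 7.29×10⁻⁵ × sin 54° = 1.18×10⁻⁴ s⁻¹
Component geostrophic relations (x east, y north):
u_g = −(1/(fρ)) ∂P/∂y,  v_g = (1/(fρ)) ∂P/∂x
u_g = −(−3.4×10⁻³)/(1.18×10⁻⁴ × 1.23) = 23.4 m/s;  v_g = (2.8×10⁻³)/(1.18×10⁻⁴ × 1.23) = 19.3 m/s
|V_g| = √(u_g² + v_g²) = 30.4 m/s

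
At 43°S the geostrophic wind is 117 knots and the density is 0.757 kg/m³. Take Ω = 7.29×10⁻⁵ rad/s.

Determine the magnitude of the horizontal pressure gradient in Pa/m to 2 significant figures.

Coriolis parameter at 43°S:
f = 2Ω sin φ = 2 × 7.29×10⁻⁵ × sin 43° = 9.94×10⁻⁵ s⁻¹
Wind speed in SI: 117 knots = 60.2 m/s
Geostrophic balance rearranged: |∂P/∂n| = f ρ V_g
|∂P/∂n| = 9.94×10⁻⁵ × 0.757 × 60.2 = 4.53×10⁻³ Pa/m

4.5×10⁻³ Pa/m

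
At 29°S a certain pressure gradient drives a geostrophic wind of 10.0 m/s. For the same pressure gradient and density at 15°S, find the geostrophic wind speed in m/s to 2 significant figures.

19 m/s

With the same pressure gradient and density, V_g ∝ 1/f ∝ 1/sin φ.
V₂ = V₁ · sin φ₁ / sin φ₂ = 10.0 × sin 29° / sin 15°
V₂ = 10.0 × 0.4848/0.2588 = 19 m/s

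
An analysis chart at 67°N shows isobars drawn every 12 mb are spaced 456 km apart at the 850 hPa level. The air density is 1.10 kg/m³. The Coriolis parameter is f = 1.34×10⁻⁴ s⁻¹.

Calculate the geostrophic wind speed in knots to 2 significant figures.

Pressure gradient: |∂P/∂n| = 1200 Pa / 456000 m = 2.63×10⁻³ Pa/m
Geostrophic balance (pressure-gradient force = Coriolis force):
V_g = (1/(fρ)) |∂P/∂n| = 2.63×10⁻³ / (1.34×10⁻⁴ × 1.10) = 17.9 m/s
Converting: 17.9 m/s × 1.944 = 35 knots

35 knots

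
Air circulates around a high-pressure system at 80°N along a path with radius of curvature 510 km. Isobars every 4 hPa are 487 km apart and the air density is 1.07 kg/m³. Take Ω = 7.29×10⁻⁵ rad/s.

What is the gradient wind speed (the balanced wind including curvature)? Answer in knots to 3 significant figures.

Coriolis parameter at 80°N:
f = 2Ω sin φ = 2 × 7.29×10⁻⁵ × sin 80° = 1.44×10⁻⁴ s⁻¹
Pressure gradient: |∂P/∂n| = 400 Pa / 487000 m = 8.21×10⁻⁴ Pa/m
Geostrophic speed: V_g = |∂P/∂n|/(fρ) = 8.21×10⁻⁴/(1.44×10⁻⁴ × 1.07) = 5.35 m/s
Around a high, pressure-gradient force acts outward with centrifugal, so Coriolis balances both:
fV = (1/ρ)|∂P/∂n| + V²/R  →  V² − fR·V + fR·V_g = 0
With fR = 1.44×10⁻⁴ × 510×10³ m = 73.2 m/s:
V = [fR − √((fR)² − 4 fR V_g)]/2 = [73.2 − √(73.2² − 4×73.2×5.35)]/2 = 5.81 m/s
Supergeostrophic (V > V_g = 5.35 m/s), as expected around a high.
Converting: 5.81 m/s × 1.944 = 11.3 knots

11.3 knots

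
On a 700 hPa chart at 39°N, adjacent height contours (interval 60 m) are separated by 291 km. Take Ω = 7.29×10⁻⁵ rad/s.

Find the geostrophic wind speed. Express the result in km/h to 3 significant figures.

Coriolis parameter at 39°N:
f = 2Ω sin φ = 2 × 7.29×10⁻⁵ × sin 39° = 9.18×10⁻⁵ s⁻¹
Height gradient: |∂Z/∂n| = 60 m / 291000 m = 2.06×10⁻⁴
On a pressure surface, geostrophic balance gives V_g = (g/f)|∂Z/∂n|:
V_g = 9.81 × 2.06×10⁻⁴ / 9.18×10⁻⁵ = 22.0 m/s
Converting: 22.0 m/s × 3.6 = 79.4 km/h

79.4 km/h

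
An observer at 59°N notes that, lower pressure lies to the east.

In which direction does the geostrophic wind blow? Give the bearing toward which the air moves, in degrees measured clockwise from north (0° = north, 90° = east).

The pressure-gradient force points toward the east (bearing 090°).
Geostrophic balance: in the Northern Hemisphere the Coriolis force deflects motion to the right, so the geostrophic wind blows 90° to the right of the pressure-gradient force (low pressure on the left).
Rotating 090° by 90° clockwise gives 180° — the wind blows toward the south.

180°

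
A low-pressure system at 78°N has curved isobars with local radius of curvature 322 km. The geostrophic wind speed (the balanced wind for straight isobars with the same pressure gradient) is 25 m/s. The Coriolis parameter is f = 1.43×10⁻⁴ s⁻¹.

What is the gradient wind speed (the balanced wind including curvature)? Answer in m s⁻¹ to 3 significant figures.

18.0 m s⁻¹

Around a low, centrifugal force acts outward with Coriolis, so pressure-gradient force balances both:
(1/ρ)|∂P/∂n| = fV + V²/R  →  V² + fR·V − fR·V_g = 0
With fR = 1.43×10⁻⁴ × 322×10³ m = 46.0 m/s:
V = [−fR + √((fR)² + 4 fR V_g)]/2 = [−46.0 + √(46.0² + 4×46.0×25)]/2 = 18 m/s
Subgeostrophic (V < V_g = 25 m/s), as expected around a low.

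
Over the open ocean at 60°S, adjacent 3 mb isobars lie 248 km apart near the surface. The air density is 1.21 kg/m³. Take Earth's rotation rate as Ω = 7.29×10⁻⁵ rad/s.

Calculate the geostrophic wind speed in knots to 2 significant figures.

15 knots

Coriolis parameter at 60°S:
f = 2Ω sin φ = 2 × 7.29×10⁻⁵ × sin 60° = 1.26×10⁻⁴ s⁻¹
Pressure gradient: |∂P/∂n| = 300 Pa / 248000 m = 1.21×10⁻³ Pa/m
Geostrophic balance (pressure-gradient force = Coriolis force):
V_g = (1/(fρ)) |∂P/∂n| = 1.21×10⁻³ / (1.26×10⁻⁴ × 1.21) = 7.92 m/s
Converting: 7.92 m/s × 1.944 = 15 knots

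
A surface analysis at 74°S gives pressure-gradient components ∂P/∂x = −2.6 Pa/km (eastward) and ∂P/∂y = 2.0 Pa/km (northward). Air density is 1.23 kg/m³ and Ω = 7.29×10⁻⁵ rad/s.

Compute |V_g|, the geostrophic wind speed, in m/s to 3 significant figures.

Coriolis parameter at 74°S:
f = 2Ω sin φ = 2 × 7.29×10⁻⁵ × sin 74° = 1.40×10⁻⁴ s⁻¹
In the Southern Hemisphere f is negative: f = −1.40×10⁻⁴ s⁻¹.
Component geostrophic relations (x east, y north):
u_g = −(1/(fρ)) ∂P/∂y,  v_g = (1/(fρ)) ∂P/∂x
u_g = −(2.0×10⁻³)/(−1.40×10⁻⁴ × 1.23) = 11.6 m/s;  v_g = (−2.6×10⁻³)/(−1.40×10⁻⁴ × 1.23) = 15.1 m/s
|V_g| = √(u_g² + v_g²) = 19.0 m/s

19.0 m/s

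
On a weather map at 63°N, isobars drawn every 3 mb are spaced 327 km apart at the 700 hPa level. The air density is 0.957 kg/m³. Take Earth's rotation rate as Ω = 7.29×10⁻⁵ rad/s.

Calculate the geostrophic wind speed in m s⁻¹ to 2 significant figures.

7.4 m s⁻¹

Coriolis parameter at 63°N:
f = 2Ω sin φ = 2 × 7.29×10⁻⁵ × sin 63° = 1.30×10⁻⁴ s⁻¹
Pressure gradient: |∂P/∂n| = 300 Pa / 327000 m = 9.17×10⁻⁴ Pa/m
Geostrophic balance (pressure-gradient force = Coriolis force):
V_g = (1/(fρ)) |∂P/∂n| = 9.17×10⁻⁴ / (1.30×10⁻⁴ × 0.957) = 7.38 m/s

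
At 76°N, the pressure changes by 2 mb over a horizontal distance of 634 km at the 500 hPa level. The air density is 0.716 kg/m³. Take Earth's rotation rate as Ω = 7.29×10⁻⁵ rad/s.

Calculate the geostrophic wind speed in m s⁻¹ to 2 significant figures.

Coriolis parameter at 76°N:
f = 2Ω sin φ = 2 × 7.29×10⁻⁵ × sin 76° = 1.41×10⁻⁴ s⁻¹
Pressure gradient: |∂P/∂n| = 200 Pa / 634000 m = 3.15×10⁻⁴ Pa/m
Geostrophic balance (pressure-gradient force = Coriolis force):
V_g = (1/(fρ)) |∂P/∂n| = 3.15×10⁻⁴ / (1.41×10⁻⁴ × 0.716) = 3.11 m/s

3.1 m s⁻¹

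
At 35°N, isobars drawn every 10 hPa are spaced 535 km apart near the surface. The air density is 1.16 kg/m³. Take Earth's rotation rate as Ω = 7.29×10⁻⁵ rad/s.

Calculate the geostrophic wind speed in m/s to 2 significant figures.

Coriolis parameter at 35°N:
f = 2Ω sin φ = 2 × 7.29×10⁻⁵ × sin 35° = 8.36×10⁻⁵ s⁻¹
Pressure gradient: |∂P/∂n| = 1000 Pa / 535000 m = 1.87×10⁻³ Pa/m
Geostrophic balance (pressure-gradient force = Coriolis force):
V_g = (1/(fρ)) |∂P/∂n| = 1.87×10⁻³ / (8.36×10⁻⁵ × 1.16) = 19.3 m/s

19 m/s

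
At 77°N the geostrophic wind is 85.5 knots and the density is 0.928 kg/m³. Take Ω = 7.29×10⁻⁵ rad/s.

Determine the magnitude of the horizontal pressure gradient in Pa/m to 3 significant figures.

Coriolis parameter at 77°N:
f = 2Ω sin φ = 2 × 7.29×10⁻⁵ × sin 77° = 1.42×10⁻⁴ s⁻¹
Wind speed in SI: 85.5 knots = 44.0 m/s
Geostrophic balance rearranged: |∂P/∂n| = f ρ V_g
|∂P/∂n| = 1.42×10⁻⁴ × 0.928 × 44.0 = 5.80×10⁻³ Pa/m

5.80×10⁻³ Pa/m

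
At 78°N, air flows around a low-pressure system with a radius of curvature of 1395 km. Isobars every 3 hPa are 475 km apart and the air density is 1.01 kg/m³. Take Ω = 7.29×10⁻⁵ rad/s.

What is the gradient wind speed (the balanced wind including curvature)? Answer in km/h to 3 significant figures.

15.5 km/h

Coriolis parameter at 78°N:
f = 2Ω sin φ = 2 × 7.29×10⁻⁵ × sin 78° = 1.43×10⁻⁴ s⁻¹
Pressure gradient: |∂P/∂n| = 300 Pa / 475000 m = 6.32×10⁻⁴ Pa/m
Geostrophic speed: V_g = |∂P/∂n|/(fρ) = 6.32×10⁻⁴/(1.43×10⁻⁴ × 1.01) = 4.38 m/s
Around a low, centrifugal force acts outward with Coriolis, so pressure-gradient force balances both:
(1/ρ)|∂P/∂n| = fV + V²/R  →  V² + fR·V − fR·V_g = 0
With fR = 1.43×10⁻⁴ × 1395×10³ m = 199 m/s:
V = [−fR + √((fR)² + 4 fR V_g)]/2 = [−199 + √(199² + 4×199×4.38)]/2 = 4.29 m/s
Subgeostrophic (V < V_g = 4.38 m/s), as expected around a low.
Converting: 4.29 m/s × 3.6 = 15.5 km/h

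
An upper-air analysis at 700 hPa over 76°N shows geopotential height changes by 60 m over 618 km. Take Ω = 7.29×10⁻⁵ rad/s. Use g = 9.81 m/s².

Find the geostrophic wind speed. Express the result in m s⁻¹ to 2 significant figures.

6.7 m s⁻¹

Coriolis parameter at 76°N:
f = 2Ω sin φ = 2 × 7.29×10⁻⁵ × sin 76° = 1.41×10⁻⁴ s⁻¹
Height gradient: |∂Z/∂n| = 60 m / 618000 m = 9.71×10⁻⁵
On a pressure surface, geostrophic balance gives V_g = (g/f)|∂Z/∂n|:
V_g = 9.81 × 9.71×10⁻⁵ / 1.41×10⁻⁴ = 6.73 m/s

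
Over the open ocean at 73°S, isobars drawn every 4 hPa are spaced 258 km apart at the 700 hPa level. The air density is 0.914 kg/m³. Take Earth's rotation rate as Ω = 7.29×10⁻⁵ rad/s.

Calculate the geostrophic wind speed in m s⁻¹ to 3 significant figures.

Coriolis parameter at 73°S:
f = 2Ω sin φ = 2 × 7.29×10⁻⁵ × sin 73° = 1.39×10⁻⁴ s⁻¹
Pressure gradient: |∂P/∂n| = 400 Pa / 258000 m = 1.55×10⁻³ Pa/m
Geostrophic balance (pressure-gradient force = Coriolis force):
V_g = (1/(fρ)) |∂P/∂n| = 1.55×10⁻³ / (1.39×10⁻⁴ × 0.914) = 12.2 m/s

12.2 m s⁻¹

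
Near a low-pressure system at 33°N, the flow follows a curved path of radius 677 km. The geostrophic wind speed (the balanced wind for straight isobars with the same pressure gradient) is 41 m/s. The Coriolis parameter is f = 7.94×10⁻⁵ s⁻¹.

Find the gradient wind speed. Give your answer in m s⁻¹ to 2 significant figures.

27 m s⁻¹

Around a low, centrifugal force acts outward with Coriolis, so pressure-gradient force balances both:
(1/ρ)|∂P/∂n| = fV + V²/R  →  V² + fR·V − fR·V_g = 0
With fR = 7.94×10⁻⁵ × 677×10³ m = 53.8 m/s:
V = [−fR + √((fR)² + 4 fR V_g)]/2 = [−53.8 + √(53.8² + 4×53.8×41)]/2 = 27.2 m/s
Subgeostrophic (V < V_g = 41 m/s), as expected around a low.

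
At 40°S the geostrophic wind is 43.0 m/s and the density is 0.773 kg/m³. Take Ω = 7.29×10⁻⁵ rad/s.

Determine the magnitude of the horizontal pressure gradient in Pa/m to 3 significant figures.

3.12×10⁻³ Pa/m

Coriolis parameter at 40°S:
f = 2Ω sin φ = 2 × 7.29×10⁻⁵ × sin 40° = 9.37×10⁻⁵ s⁻¹
Geostrophic balance rearranged: |∂P/∂n| = f ρ V_g
|∂P/∂n| = 9.37×10⁻⁵ × 0.773 × 43.0 = 3.12×10⁻³ Pa/m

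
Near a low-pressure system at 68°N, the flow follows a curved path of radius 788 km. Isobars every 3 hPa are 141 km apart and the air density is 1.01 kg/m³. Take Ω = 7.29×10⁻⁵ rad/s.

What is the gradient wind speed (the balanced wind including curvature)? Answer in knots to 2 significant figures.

Coriolis parameter at 68°N:
f = 2Ω sin φ = 2 × 7.29×10⁻⁵ × sin 68° = 1.35×10⁻⁴ s⁻¹
Pressure gradient: |∂P/∂n| = 300 Pa / 141000 m = 2.13×10⁻³ Pa/m
Geostrophic speed: V_g = |∂P/∂n|/(fρ) = 2.13×10⁻³/(1.35×10⁻⁴ × 1.01) = 15.6 m/s
Around a low, centrifugal force acts outward with Coriolis, so pressure-gradient force balances both:
(1/ρ)|∂P/∂n| = fV + V²/R  →  V² + fR·V − fR·V_g = 0
With fR = 1.35×10⁻⁴ × 788×10³ m = 107 m/s:
V = [−fR + √((fR)² + 4 fR V_g)]/2 = [−107 + √(107² + 4×107×15.6)]/2 = 13.8 m/s
Subgeostrophic (V < V_g = 15.6 m/s), as expected around a low.
Converting: 13.8 m/s × 1.944 = 27 knots

27 knots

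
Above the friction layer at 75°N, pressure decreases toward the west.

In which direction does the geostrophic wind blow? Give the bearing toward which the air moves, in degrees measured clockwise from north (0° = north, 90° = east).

The pressure-gradient force points toward the west (bearing 270°).
Geostrophic balance: in the Northern Hemisphere the Coriolis force deflects motion to the right, so the geostrophic wind blows 90° to the right of the pressure-gradient force (low pressure on the left).
Rotating 270° by 90° clockwise gives 000° — the wind blows toward the north.

000°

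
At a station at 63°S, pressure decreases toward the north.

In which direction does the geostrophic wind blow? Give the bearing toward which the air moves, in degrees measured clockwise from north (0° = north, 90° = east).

270°

The pressure-gradient force points toward the north (bearing 000°).
Geostrophic balance: in the Southern Hemisphere the Coriolis force deflects motion to the left, so the geostrophic wind blows 90° to the left of the pressure-gradient force (low pressure on the right).
Rotating 000° by 90° counterclockwise gives 270° — the wind blows toward the west.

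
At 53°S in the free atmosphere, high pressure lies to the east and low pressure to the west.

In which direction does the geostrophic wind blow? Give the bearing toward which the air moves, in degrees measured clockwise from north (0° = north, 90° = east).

180°

The pressure-gradient force points toward the west (bearing 270°).
Geostrophic balance: in the Southern Hemisphere the Coriolis force deflects motion to the left, so the geostrophic wind blows 90° to the left of the pressure-gradient force (low pressure on the right).
Rotating 270° by 90° counterclockwise gives 180° — the wind blows toward the south.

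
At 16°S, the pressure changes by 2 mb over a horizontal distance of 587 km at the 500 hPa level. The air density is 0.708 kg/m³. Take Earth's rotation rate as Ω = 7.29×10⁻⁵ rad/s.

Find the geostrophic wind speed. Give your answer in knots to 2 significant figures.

23 knots

Coriolis parameter at 16°S:
f = 2Ω sin φ = 2 × 7.29×10⁻⁵ × sin 16° = 4.02×10⁻⁵ s⁻¹
Pressure gradient: |∂P/∂n| = 200 Pa / 587000 m = 3.41×10⁻⁴ Pa/m
Geostrophic balance (pressure-gradient force = Coriolis force):
V_g = (1/(fρ)) |∂P/∂n| = 3.41×10⁻⁴ / (4.02×10⁻⁵ × 0.708) = 12.0 m/s
Converting: 12.0 m/s × 1.944 = 23 knots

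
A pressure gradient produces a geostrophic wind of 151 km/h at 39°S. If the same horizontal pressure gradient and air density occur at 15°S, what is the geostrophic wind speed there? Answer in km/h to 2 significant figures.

With the same pressure gradient and density, V_g ∝ 1/f ∝ 1/sin φ.
V₂ = V₁ · sin φ₁ / sin φ₂ = 151 × sin 39° / sin 15°
V₂ = 151 × 0.6293/0.2588 = 370 km/h

370 km/h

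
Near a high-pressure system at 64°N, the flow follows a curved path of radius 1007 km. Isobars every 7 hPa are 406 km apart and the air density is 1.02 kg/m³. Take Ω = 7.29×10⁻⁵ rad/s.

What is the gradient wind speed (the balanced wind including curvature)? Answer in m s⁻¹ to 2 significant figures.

14 m s⁻¹

Coriolis parameter at 64°N:
f = 2Ω sin φ = 2 × 7.29×10⁻⁵ × sin 64° = 1.31×10⁻⁴ s⁻¹
Pressure gradient: |∂P/∂n| = 700 Pa / 406000 m = 1.72×10⁻³ Pa/m
Geostrophic speed: V_g = |∂P/∂n|/(fρ) = 1.72×10⁻³/(1.31×10⁻⁴ × 1.02) = 12.9 m/s
Around a high, pressure-gradient force acts outward with centrifugal, so Coriolis balances both:
fV = (1/ρ)|∂P/∂n| + V²/R  →  V² − fR·V + fR·V_g = 0
With fR = 1.31×10⁻⁴ × 1007×10³ m = 132 m/s:
V = [fR − √((fR)² − 4 fR V_g)]/2 = [132 − √(132² − 4×132×12.9)]/2 = 14.5 m/s
Supergeostrophic (V > V_g = 12.9 m/s), as expected around a high.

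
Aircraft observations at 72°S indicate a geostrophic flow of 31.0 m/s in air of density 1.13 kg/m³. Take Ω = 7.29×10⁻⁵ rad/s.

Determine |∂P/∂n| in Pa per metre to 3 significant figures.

Coriolis parameter at 72°S:
f = 2Ω sin φ = 2 × 7.29×10⁻⁵ × sin 72° = 1.39×10⁻⁴ s⁻¹
Geostrophic balance rearranged: |∂P/∂n| = f ρ V_g
|∂P/∂n| = 1.39×10⁻⁴ × 1.13 × 31.0 = 4.86×10⁻³ Pa/m

4.86×10⁻³ Pa/m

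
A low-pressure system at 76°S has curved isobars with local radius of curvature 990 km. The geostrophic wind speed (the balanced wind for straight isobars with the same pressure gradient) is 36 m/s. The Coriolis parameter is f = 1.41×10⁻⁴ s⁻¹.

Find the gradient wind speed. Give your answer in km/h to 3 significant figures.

Around a low, centrifugal force acts outward with Coriolis, so pressure-gradient force balances both:
(1/ρ)|∂P/∂n| = fV + V²/R  →  V² + fR·V − fR·V_g = 0
With fR = 1.41×10⁻⁴ × 990×10³ m = 140 m/s:
V = [−fR + √((fR)² + 4 fR V_g)]/2 = [−140 + √(140² + 4×140×36)]/2 = 29.7 m/s
Subgeostrophic (V < V_g = 36 m/s), as expected around a low.
Converting: 29.7 m/s × 3.6 = 107 km/h

107 km/h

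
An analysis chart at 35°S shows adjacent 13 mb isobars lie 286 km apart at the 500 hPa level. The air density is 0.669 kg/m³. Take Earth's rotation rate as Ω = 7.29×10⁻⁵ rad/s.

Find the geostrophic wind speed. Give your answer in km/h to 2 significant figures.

290 km/h

Coriolis parameter at 35°S:
f = 2Ω sin φ = 2 × 7.29×10⁻⁵ × sin 35° = 8.36×10⁻⁵ s⁻¹
Pressure gradient: |∂P/∂n| = 1300 Pa / 286000 m = 4.55×10⁻³ Pa/m
Geostrophic balance (pressure-gradient force = Coriolis force):
V_g = (1/(fρ)) |∂P/∂n| = 4.55×10⁻³ / (8.36×10⁻⁵ × 0.669) = 81.2 m/s
Converting: 81.2 m/s × 3.6 = 290 km/h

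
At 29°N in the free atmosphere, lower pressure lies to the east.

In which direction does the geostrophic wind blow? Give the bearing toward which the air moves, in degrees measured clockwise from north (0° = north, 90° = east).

180°

The pressure-gradient force points toward the east (bearing 090°).
Geostrophic balance: in the Northern Hemisphere the Coriolis force deflects motion to the right, so the geostrophic wind blows 90° to the right of the pressure-gradient force (low pressure on the left).
Rotating 090° by 90° clockwise gives 180° — the wind blows toward the south.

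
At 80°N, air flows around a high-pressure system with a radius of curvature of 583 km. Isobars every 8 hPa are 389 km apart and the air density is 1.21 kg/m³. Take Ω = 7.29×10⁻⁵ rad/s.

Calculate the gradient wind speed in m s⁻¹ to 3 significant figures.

Coriolis parameter at 80°N:
f = 2Ω sin φ = 2 × 7.29×10⁻⁵ × sin 80° = 1.44×10⁻⁴ s⁻¹
Pressure gradient: |∂P/∂n| = 800 Pa / 389000 m = 2.06×10⁻³ Pa/m
Geostrophic speed: V_g = |∂P/∂n|/(fρ) = 2.06×10⁻³/(1.44×10⁻⁴ × 1.21) = 11.8 m/s
Around a high, pressure-gradient force acts outward with centrifugal, so Coriolis balances both:
fV = (1/ρ)|∂P/∂n| + V²/R  →  V² − fR·V + fR·V_g = 0
With fR = 1.44×10⁻⁴ × 583×10³ m = 83.7 m/s:
V = [fR − √((fR)² − 4 fR V_g)]/2 = [83.7 − √(83.7² − 4×83.7×11.8)]/2 = 14.3 m/s
Supergeostrophic (V > V_g = 11.8 m/s), as expected around a high.

14.3 m s⁻¹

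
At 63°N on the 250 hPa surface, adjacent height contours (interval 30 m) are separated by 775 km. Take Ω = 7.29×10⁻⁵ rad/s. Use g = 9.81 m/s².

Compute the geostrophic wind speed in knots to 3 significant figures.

Coriolis parameter at 63°N:
f = 2Ω sin φ = 2 × 7.29×10⁻⁵ × sin 63° = 1.30×10⁻⁴ s⁻¹
Height gradient: |∂Z/∂n| = 30 m / 775000 m = 3.87×10⁻⁵
On a pressure surface, geostrophic balance gives V_g = (g/f)|∂Z/∂n|:
V_g = 9.81 × 3.87×10⁻⁵ / 1.30×10⁻⁴ = 2.92 m/s
Converting: 2.92 m/s × 1.944 = 5.68 knots

5.68 knots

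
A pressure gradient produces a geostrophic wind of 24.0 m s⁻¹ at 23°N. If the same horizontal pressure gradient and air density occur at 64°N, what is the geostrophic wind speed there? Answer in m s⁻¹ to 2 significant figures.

With the same pressure gradient and density, V_g ∝ 1/f ∝ 1/sin φ.
V₂ = V₁ · sin φ₁ / sin φ₂ = 24.0 × sin 23° / sin 64°
V₂ = 24.0 × 0.3907/0.8988 = 10 m s⁻¹

10 m s⁻¹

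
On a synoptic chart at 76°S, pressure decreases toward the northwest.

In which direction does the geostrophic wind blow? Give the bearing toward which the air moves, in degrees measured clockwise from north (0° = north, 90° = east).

225°

The pressure-gradient force points toward the northwest (bearing 315°).
Geostrophic balance: in the Southern Hemisphere the Coriolis force deflects motion to the left, so the geostrophic wind blows 90° to the left of the pressure-gradient force (low pressure on the right).
Rotating 315° by 90° counterclockwise gives 225° — the wind blows toward the southwest.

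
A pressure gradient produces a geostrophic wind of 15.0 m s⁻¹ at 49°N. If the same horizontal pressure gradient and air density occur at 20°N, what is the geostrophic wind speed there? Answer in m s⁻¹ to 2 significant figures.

33 m s⁻¹

With the same pressure gradient and density, V_g ∝ 1/f ∝ 1/sin φ.
V₂ = V₁ · sin φ₁ / sin φ₂ = 15.0 × sin 49° / sin 20°
V₂ = 15.0 × 0.7547/0.3420 = 33 m s⁻¹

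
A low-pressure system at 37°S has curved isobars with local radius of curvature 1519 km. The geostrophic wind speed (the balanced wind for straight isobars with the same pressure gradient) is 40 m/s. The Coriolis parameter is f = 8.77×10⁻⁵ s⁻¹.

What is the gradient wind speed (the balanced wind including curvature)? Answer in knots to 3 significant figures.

62.6 knots

Around a low, centrifugal force acts outward with Coriolis, so pressure-gradient force balances both:
(1/ρ)|∂P/∂n| = fV + V²/R  →  V² + fR·V − fR·V_g = 0
With fR = 8.77×10⁻⁵ × 1519×10³ m = 133 m/s:
V = [−fR + √((fR)² + 4 fR V_g)]/2 = [−133 + √(133² + 4×133×40)]/2 = 32.2 m/s
Subgeostrophic (V < V_g = 40 m/s), as expected around a low.
Converting: 32.2 m/s × 1.944 = 62.6 knots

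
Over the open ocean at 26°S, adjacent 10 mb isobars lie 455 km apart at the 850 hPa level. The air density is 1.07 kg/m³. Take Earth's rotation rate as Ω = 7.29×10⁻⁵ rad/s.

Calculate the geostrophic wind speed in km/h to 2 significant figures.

Coriolis parameter at 26°S:
f = 2Ω sin φ = 2 × 7.29×10⁻⁵ × sin 26° = 6.39×10⁻⁵ s⁻¹
Pressure gradient: |∂P/∂n| = 1000 Pa / 455000 m = 2.20×10⁻³ Pa/m
Geostrophic balance (pressure-gradient force = Coriolis force):
V_g = (1/(fρ)) |∂P/∂n| = 2.20×10⁻³ / (6.39×10⁻⁵ × 1.07) = 32.1 m/s
Converting: 32.1 m/s × 3.6 = 120 km/h

120 km/h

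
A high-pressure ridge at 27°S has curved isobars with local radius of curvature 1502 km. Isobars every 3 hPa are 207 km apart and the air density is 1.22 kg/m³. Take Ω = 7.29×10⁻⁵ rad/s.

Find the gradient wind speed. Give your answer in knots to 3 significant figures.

Coriolis parameter at 27°S:
f = 2Ω sin φ = 2 × 7.29×10⁻⁵ × sin 27° = 6.62×10⁻⁵ s⁻¹
Pressure gradient: |∂P/∂n| = 300 Pa / 207000 m = 1.45×10⁻³ Pa/m
Geostrophic speed: V_g = |∂P/∂n|/(fρ) = 1.45×10⁻³/(6.62×10⁻⁵ × 1.22) = 17.9 m/s
Around a high, pressure-gradient force acts outward with centrifugal, so Coriolis balances both:
fV = (1/ρ)|∂P/∂n| + V²/R  →  V² − fR·V + fR·V_g = 0
With fR = 6.62×10⁻⁵ × 1502×10³ m = 99.4 m/s:
V = [fR − √((fR)² − 4 fR V_g)]/2 = [99.4 − √(99.4² − 4×99.4×17.9)]/2 = 23.5 m/s
Supergeostrophic (V > V_g = 17.9 m/s), as expected around a high.
Converting: 23.5 m/s × 1.944 = 45.7 knots

45.7 knots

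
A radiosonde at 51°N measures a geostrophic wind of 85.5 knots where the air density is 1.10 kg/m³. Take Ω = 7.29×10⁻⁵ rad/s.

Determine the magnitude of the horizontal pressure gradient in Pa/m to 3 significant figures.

Coriolis parameter at 51°N:
f = 2Ω sin φ = 2 × 7.29×10⁻⁵ × sin 51° = 1.13×10⁻⁴ s⁻¹
Wind speed in SI: 85.5 knots = 44.0 m/s
Geostrophic balance rearranged: |∂P/∂n| = f ρ V_g
|∂P/∂n| = 1.13×10⁻⁴ × 1.10 × 44.0 = 5.48×10⁻³ Pa/m

5.48×10⁻³ Pa/m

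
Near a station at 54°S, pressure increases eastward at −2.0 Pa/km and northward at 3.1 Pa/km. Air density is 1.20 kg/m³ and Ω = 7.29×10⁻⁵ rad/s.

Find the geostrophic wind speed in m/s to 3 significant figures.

26.1 m/s

Coriolis parameter at 54°S:
f = 2Ω sin φ = 2 × 7.29×10⁻⁵ × sin 54° = 1.18×10⁻⁴ s⁻¹
In the Southern Hemisphere f is negative: f = −1.18×10⁻⁴ s⁻¹.
Component geostrophic relations (x east, y north):
u_g = −(1/(fρ)) ∂P/∂y,  v_g = (1/(fρ)) ∂P/∂x
u_g = −(3.1×10⁻³)/(−1.18×10⁻⁴ × 1.20) = 21.9 m/s;  v_g = (−2.0×10⁻³)/(−1.18×10⁻⁴ × 1.20) = 14.1 m/s
|V_g| = √(u_g² + v_g²) = 26.1 m/s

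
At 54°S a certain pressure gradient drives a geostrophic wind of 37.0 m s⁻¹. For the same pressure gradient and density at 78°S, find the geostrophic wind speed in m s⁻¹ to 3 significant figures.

With the same pressure gradient and density, V_g ∝ 1/f ∝ 1/sin φ.
V₂ = V₁ · sin φ₁ / sin φ₂ = 37.0 × sin 54° / sin 78°
V₂ = 37.0 × 0.8090/0.9781 = 30.6 m s⁻¹

30.6 m s⁻¹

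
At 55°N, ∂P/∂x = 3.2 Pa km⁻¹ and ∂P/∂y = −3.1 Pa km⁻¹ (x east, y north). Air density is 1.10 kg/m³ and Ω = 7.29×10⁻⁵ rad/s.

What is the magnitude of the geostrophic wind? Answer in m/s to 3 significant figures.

33.9 m/s

Coriolis parameter at 55°N:
f = 2Ω sin φ = 2 × 7.29×10⁻⁵ × sin 55° = 1.19×10⁻⁴ s⁻¹
Component geostrophic relations (x east, y north):
u_g = −(1/(fρ)) ∂P/∂y,  v_g = (1/(fρ)) ∂P/∂x
u_g = −(−3.1×10⁻³)/(1.19×10⁻⁴ × 1.10) = 23.6 m/s;  v_g = (3.2×10⁻³)/(1.19×10⁻⁴ × 1.10) = 24.4 m/s
|V_g| = √(u_g² + v_g²) = 33.9 m/s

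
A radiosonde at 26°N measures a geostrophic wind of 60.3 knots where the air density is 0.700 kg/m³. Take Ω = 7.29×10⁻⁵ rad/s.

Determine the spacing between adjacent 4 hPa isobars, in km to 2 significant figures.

290 km

Coriolis parameter at 26°N:
f = 2Ω sin φ = 2 × 7.29×10⁻⁵ × sin 26° = 6.39×10⁻⁵ s⁻¹
Wind speed in SI: 60.3 knots = 31.0 m/s
Geostrophic balance rearranged: |∂P/∂n| = f ρ V_g
|∂P/∂n| = 6.39×10⁻⁵ × 0.700 × 31.0 = 1.39×10⁻³ Pa/m
Isobar spacing: Δn = ΔP/|∂P/∂n| = 400 Pa / 1.39×10⁻³ Pa/m = 288209 m ≈ 290 km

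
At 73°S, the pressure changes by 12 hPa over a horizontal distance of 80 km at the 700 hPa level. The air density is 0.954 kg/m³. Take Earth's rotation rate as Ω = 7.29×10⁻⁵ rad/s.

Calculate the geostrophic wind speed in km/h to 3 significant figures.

406 km/h

Coriolis parameter at 73°S:
f = 2Ω sin φ = 2 × 7.29×10⁻⁵ × sin 73° = 1.39×10⁻⁴ s⁻¹
Pressure gradient: |∂P/∂n| = 1200 Pa / 80000 m = 1.50×10⁻² Pa/m
Geostrophic balance (pressure-gradient force = Coriolis force):
V_g = (1/(fρ)) |∂P/∂n| = 1.50×10⁻² / (1.39×10⁻⁴ × 0.954) = 113 m/s
Converting: 113 m/s × 3.6 = 406 km/h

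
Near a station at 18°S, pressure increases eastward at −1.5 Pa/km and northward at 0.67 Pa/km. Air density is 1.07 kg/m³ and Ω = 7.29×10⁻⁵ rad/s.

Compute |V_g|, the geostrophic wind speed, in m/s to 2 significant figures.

34 m/s

Coriolis parameter at 18°S:
f = 2Ω sin φ = 2 × 7.29×10⁻⁵ × sin 18° = 4.51×10⁻⁵ s⁻¹
In the Southern Hemisphere f is negative: f = −4.51×10⁻⁵ s⁻¹.
Component geostrophic relations (x east, y north):
u_g = −(1/(fρ)) ∂P/∂y,  v_g = (1/(fρ)) ∂P/∂x
u_g = −(0.67×10⁻³)/(−4.51×10⁻⁵ × 1.07) = 13.9 m/s;  v_g = (−1.5×10⁻³)/(−4.51×10⁻⁵ × 1.07) = 31.1 m/s
|V_g| = √(u_g² + v_g²) = 34.1 m/s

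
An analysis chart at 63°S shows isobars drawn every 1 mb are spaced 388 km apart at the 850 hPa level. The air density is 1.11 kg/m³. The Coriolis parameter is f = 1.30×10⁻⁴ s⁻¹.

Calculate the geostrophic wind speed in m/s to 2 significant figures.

1.8 m/s

Pressure gradient: |∂P/∂n| = 100 Pa / 388000 m = 2.58×10⁻⁴ Pa/m
Geostrophic balance (pressure-gradient force = Coriolis force):
V_g = (1/(fρ)) |∂P/∂n| = 2.58×10⁻⁴ / (1.30×10⁻⁴ × 1.11) = 1.79 m/s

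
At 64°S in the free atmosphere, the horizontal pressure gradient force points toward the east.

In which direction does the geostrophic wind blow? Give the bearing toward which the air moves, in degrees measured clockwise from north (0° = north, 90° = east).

The pressure-gradient force points toward the east (bearing 090°).
Geostrophic balance: in the Southern Hemisphere the Coriolis force deflects motion to the left, so the geostrophic wind blows 90° to the left of the pressure-gradient force (low pressure on the right).
Rotating 090° by 90° counterclockwise gives 000° — the wind blows toward the north.

000°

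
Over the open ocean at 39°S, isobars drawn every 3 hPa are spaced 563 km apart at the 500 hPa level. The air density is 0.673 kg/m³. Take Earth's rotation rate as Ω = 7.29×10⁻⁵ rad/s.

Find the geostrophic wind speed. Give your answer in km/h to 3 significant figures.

31.1 km/h

Coriolis parameter at 39°S:
f = 2Ω sin φ = 2 × 7.29×10⁻⁵ × sin 39° = 9.18×10⁻⁵ s⁻¹
Pressure gradient: |∂P/∂n| = 300 Pa / 563000 m = 5.33×10⁻⁴ Pa/m
Geostrophic balance (pressure-gradient force = Coriolis force):
V_g = (1/(fρ)) |∂P/∂n| = 5.33×10⁻⁴ / (9.18×10⁻⁵ × 0.673) = 8.63 m/s
Converting: 8.63 m/s × 3.6 = 31.1 km/h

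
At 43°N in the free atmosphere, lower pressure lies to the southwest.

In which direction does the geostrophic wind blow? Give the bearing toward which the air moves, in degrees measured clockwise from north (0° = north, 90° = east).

The pressure-gradient force points toward the southwest (bearing 225°).
Geostrophic balance: in the Northern Hemisphere the Coriolis force deflects motion to the right, so the geostrophic wind blows 90° to the right of the pressure-gradient force (low pressure on the left).
Rotating 225° by 90° clockwise gives 315° — the wind blows toward the northwest.

315°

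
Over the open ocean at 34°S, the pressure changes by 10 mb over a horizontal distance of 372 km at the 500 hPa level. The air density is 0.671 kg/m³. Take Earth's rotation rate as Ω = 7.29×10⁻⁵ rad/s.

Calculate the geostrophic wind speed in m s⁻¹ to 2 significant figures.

49 m s⁻¹

Coriolis parameter at 34°S:
f = 2Ω sin φ = 2 × 7.29×10⁻⁵ × sin 34° = 8.15×10⁻⁵ s⁻¹
Pressure gradient: |∂P/∂n| = 1000 Pa / 372000 m = 2.69×10⁻³ Pa/m
Geostrophic balance (pressure-gradient force = Coriolis force):
V_g = (1/(fρ)) |∂P/∂n| = 2.69×10⁻³ / (8.15×10⁻⁵ × 0.671) = 49.1 m/s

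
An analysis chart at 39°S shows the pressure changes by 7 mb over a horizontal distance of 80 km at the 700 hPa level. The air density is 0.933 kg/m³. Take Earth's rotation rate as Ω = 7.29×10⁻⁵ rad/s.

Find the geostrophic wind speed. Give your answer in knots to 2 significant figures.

200 knots

Coriolis parameter at 39°S:
f = 2Ω sin φ = 2 × 7.29×10⁻⁵ × sin 39° = 9.18×10⁻⁵ s⁻¹
Pressure gradient: |∂P/∂n| = 700 Pa / 80000 m = 8.75×10⁻³ Pa/m
Geostrophic balance (pressure-gradient force = Coriolis force):
V_g = (1/(fρ)) |∂P/∂n| = 8.75×10⁻³ / (9.18×10⁻⁵ × 0.933) = 102 m/s
Converting: 102 m/s × 1.944 = 200 knots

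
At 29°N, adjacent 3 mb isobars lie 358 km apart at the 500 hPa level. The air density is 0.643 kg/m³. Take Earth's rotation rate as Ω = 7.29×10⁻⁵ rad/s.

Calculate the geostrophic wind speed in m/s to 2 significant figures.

18 m/s

Coriolis parameter at 29°N:
f = 2Ω sin φ = 2 × 7.29×10⁻⁵ × sin 29° = 7.07×10⁻⁵ s⁻¹
Pressure gradient: |∂P/∂n| = 300 Pa / 358000 m = 8.38×10⁻⁴ Pa/m
Geostrophic balance (pressure-gradient force = Coriolis force):
V_g = (1/(fρ)) |∂P/∂n| = 8.38×10⁻⁴ / (7.07×10⁻⁵ × 0.643) = 18.4 m/s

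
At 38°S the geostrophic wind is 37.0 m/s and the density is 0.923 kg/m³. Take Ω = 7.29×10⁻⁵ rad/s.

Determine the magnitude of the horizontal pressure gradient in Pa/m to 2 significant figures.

3.1×10⁻³ Pa/m

Coriolis parameter at 38°S:
f = 2Ω sin φ = 2 × 7.29×10⁻⁵ × sin 38° = 8.98×10⁻⁵ s⁻¹
Geostrophic balance rearranged: |∂P/∂n| = f ρ V_g
|∂P/∂n| = 8.98×10⁻⁵ × 0.923 × 37.0 = 3.07×10⁻³ Pa/m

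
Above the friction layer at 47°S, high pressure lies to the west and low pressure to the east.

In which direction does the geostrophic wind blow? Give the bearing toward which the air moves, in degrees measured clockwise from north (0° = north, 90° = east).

The pressure-gradient force points toward the east (bearing 090°).
Geostrophic balance: in the Southern Hemisphere the Coriolis force deflects motion to the left, so the geostrophic wind blows 90° to the left of the pressure-gradient force (low pressure on the right).
Rotating 090° by 90° counterclockwise gives 000° — the wind blows toward the north.

000°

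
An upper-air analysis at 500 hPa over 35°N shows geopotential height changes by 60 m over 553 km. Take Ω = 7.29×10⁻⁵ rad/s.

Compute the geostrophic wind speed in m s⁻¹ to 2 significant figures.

Coriolis parameter at 35°N:
f = 2Ω sin φ = 2 × 7.29×10⁻⁵ × sin 35° = 8.36×10⁻⁵ s⁻¹
Height gradient: |∂Z/∂n| = 60 m / 553000 m = 1.08×10⁻⁴
On a pressure surface, geostrophic balance gives V_g = (g/f)|∂Z/∂n|:
V_g = 9.81 × 1.08×10⁻⁴ / 8.36×10⁻⁵ = 12.7 m/s

13 m s⁻¹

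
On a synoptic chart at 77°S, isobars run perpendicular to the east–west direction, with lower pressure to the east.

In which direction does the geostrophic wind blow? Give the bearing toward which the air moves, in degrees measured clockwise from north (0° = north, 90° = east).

000°

The pressure-gradient force points toward the east (bearing 090°).
Geostrophic balance: in the Southern Hemisphere the Coriolis force deflects motion to the left, so the geostrophic wind blows 90° to the left of the pressure-gradient force (low pressure on the right).
Rotating 090° by 90° counterclockwise gives 000° — the wind blows toward the north.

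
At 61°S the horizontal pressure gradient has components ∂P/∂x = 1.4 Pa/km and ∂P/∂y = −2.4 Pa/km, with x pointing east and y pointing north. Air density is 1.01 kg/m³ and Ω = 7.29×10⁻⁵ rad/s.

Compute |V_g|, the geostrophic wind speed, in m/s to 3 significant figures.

Coriolis parameter at 61°S:
f = 2Ω sin φ = 2 × 7.29×10⁻⁵ × sin 61° = 1.28×10⁻⁴ s⁻¹
In the Southern Hemisphere f is negative: f = −1.28×10⁻⁴ s⁻¹.
Component geostrophic relations (x east, y north):
u_g = −(1/(fρ)) ∂P/∂y,  v_g = (1/(fρ)) ∂P/∂x
u_g = −(−2.4×10⁻³)/(−1.28×10⁻⁴ × 1.01) = −18.6 m/s;  v_g = (1.4×10⁻³)/(−1.28×10⁻⁴ × 1.01) = −10.9 m/s
|V_g| = √(u_g² + v_g²) = 21.6 m/s

21.6 m/s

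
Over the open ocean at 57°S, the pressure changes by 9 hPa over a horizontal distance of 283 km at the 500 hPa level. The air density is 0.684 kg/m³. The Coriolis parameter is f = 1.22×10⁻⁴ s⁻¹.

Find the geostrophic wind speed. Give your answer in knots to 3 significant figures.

Pressure gradient: |∂P/∂n| = 900 Pa / 283000 m = 3.18×10⁻³ Pa/m
Geostrophic balance (pressure-gradient force = Coriolis force):
V_g = (1/(fρ)) |∂P/∂n| = 3.18×10⁻³ / (1.22×10⁻⁴ × 0.684) = 38.1 m/s
Converting: 38.1 m/s × 1.944 = 74.1 knots

74.1 knots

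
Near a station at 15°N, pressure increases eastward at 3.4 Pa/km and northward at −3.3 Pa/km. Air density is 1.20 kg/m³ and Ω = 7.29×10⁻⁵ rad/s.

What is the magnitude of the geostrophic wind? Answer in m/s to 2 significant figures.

100 m/s

Coriolis parameter at 15°N:
f = 2Ω sin φ = 2 × 7.29×10⁻⁵ × sin 15° = 3.77×10⁻⁵ s⁻¹
Component geostrophic relations (x east, y north):
u_g = −(1/(fρ)) ∂P/∂y,  v_g = (1/(fρ)) ∂P/∂x
u_g = −(−3.3×10⁻³)/(3.77×10⁻⁵ × 1.20) = 72.9 m/s;  v_g = (3.4×10⁻³)/(3.77×10⁻⁵ × 1.20) = 75.1 m/s
|V_g| = √(u_g² + v_g²) = 105 m/s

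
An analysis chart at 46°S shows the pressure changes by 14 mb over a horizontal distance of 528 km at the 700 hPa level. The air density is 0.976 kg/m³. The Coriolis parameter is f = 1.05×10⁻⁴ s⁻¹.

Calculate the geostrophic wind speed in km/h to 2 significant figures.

Pressure gradient: |∂P/∂n| = 1400 Pa / 528000 m = 2.65×10⁻³ Pa/m
Geostrophic balance (pressure-gradient force = Coriolis force):
V_g = (1/(fρ)) |∂P/∂n| = 2.65×10⁻³ / (1.05×10⁻⁴ × 0.976) = 25.9 m/s
Converting: 25.9 m/s × 3.6 = 93 km/h

93 km/h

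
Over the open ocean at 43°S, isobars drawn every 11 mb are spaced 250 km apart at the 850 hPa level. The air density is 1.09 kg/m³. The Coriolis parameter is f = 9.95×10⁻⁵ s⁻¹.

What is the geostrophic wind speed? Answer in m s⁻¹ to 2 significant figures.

41 m s⁻¹

Pressure gradient: |∂P/∂n| = 1100 Pa / 250000 m = 4.40×10⁻³ Pa/m
Geostrophic balance (pressure-gradient force = Coriolis force):
V_g = (1/(fρ)) |∂P/∂n| = 4.40×10⁻³ / (9.95×10⁻⁵ × 1.09) = 40.6 m/s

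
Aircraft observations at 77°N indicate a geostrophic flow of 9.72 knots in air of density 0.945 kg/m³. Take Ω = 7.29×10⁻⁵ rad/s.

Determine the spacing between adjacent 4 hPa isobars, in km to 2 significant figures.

600 km

Coriolis parameter at 77°N:
f = 2Ω sin φ = 2 × 7.29×10⁻⁵ × sin 77° = 1.42×10⁻⁴ s⁻¹
Wind speed in SI: 9.72 knots = 5.00 m/s
Geostrophic balance rearranged: |∂P/∂n| = f ρ V_g
|∂P/∂n| = 1.42×10⁻⁴ × 0.945 × 5.00 = 6.71×10⁻⁴ Pa/m
Isobar spacing: Δn = ΔP/|∂P/∂n| = 400 Pa / 6.71×10⁻⁴ Pa/m = 595857 m ≈ 600 km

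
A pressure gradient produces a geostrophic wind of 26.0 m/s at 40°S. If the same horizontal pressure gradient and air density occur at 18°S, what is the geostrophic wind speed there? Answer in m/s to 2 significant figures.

With the same pressure gradient and density, V_g ∝ 1/f ∝ 1/sin φ.
V₂ = V₁ · sin φ₁ / sin φ₂ = 26.0 × sin 40° / sin 18°
V₂ = 26.0 × 0.6428/0.3090 = 54 m/s

54 m/s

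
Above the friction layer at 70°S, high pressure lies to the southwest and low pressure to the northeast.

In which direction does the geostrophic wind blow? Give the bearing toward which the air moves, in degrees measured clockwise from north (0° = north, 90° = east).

315°

The pressure-gradient force points toward the northeast (bearing 045°).
Geostrophic balance: in the Southern Hemisphere the Coriolis force deflects motion to the left, so the geostrophic wind blows 90° to the left of the pressure-gradient force (low pressure on the right).
Rotating 045° by 90° counterclockwise gives 315° — the wind blows toward the northwest.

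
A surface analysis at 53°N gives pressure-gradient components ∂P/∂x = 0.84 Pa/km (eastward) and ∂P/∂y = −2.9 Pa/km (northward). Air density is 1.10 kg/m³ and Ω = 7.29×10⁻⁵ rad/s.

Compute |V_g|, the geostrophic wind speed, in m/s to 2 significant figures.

Coriolis parameter at 53°N:
f = 2Ω sin φ = 2 × 7.29×10⁻⁵ × sin 53° = 1.16×10⁻⁴ s⁻¹
Component geostrophic relations (x east, y north):
u_g = −(1/(fρ)) ∂P/∂y,  v_g = (1/(fρ)) ∂P/∂x
u_g = −(−2.9×10⁻³)/(1.16×10⁻⁴ × 1.10) = 22.6 m/s;  v_g = (0.84×10⁻³)/(1.16×10⁻⁴ × 1.10) = 6.56 m/s
|V_g| = √(u_g² + v_g²) = 23.6 m/s

24 m/s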